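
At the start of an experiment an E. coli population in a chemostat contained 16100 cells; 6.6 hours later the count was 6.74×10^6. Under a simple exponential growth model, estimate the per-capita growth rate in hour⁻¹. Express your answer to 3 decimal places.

0.915 per hour

From N(t) = N₀·e^(rt): e^(r·6.6) = 6.74×10^6/16100 = 418.63.
r·6.6 = ln(418.63) = 6.037, so r = 6.037/6.6 = 0.9147.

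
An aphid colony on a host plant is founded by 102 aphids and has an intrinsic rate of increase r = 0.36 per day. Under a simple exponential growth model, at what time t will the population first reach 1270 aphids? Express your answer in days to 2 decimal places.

Set N₀·e^(rt) = 1270: e^(0.36·t) = 1270/102 = 12.451.
0.36·t = ln(12.451) = 2.5218, so t = 2.5218/0.36 = 7.005.

7.00 days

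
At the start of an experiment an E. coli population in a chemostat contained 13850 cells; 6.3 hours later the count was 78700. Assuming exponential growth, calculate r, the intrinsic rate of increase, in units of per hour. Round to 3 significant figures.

From N(t) = N₀·e^(rt): e^(r·6.3) = 78700/13850 = 5.6823.
r·6.3 = ln(5.6823) = 1.7374, so r = 1.7374/6.3 = 0.27577.

0.276 per hour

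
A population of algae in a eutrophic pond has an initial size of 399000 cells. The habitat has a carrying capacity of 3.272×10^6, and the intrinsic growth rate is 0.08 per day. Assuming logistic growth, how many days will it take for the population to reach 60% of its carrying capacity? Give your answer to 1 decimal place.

29.7 days

A = (K − N₀)/N₀ = (3.272×10^6 − 399000)/399000 = 7.2005.
Solve 3.272×10^6/(1 + 7.2005·e^(−0.08t)) = 1.9632×10^6: 1 + 7.2005·e^(−0.08t) = 1.6667, so e^(−0.08t) = 0.0925861.
−0.08·t = ln(0.0925861) = -2.3796, so t = 2.3796/0.08 = 29.745.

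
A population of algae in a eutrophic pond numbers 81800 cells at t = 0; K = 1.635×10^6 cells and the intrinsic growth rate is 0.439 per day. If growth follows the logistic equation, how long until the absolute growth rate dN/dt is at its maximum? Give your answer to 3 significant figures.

Logistic growth is fastest at N = K/2 = 817500.
A = (K − N₀)/N₀ = 18.988. Set K/(1 + A·e^(−rt)) = K/2 → A·e^(−rt) = 1.
e^(−0.439t) = 1/18.988 = 0.0526655, so t = ln(18.988)/0.439 = 2.9438/0.439 = 6.7057.

6.71 days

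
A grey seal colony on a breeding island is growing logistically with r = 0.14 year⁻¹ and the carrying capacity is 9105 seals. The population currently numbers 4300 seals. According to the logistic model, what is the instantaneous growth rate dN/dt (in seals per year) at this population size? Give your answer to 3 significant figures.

318 seals per year

dN/dt = rN(1 − N/K) = 0.14 × 4300 × (1 − 4300/9105).
1 − 4300/9105 = 0.52773; dN/dt = 0.14 × 4300 × 0.52773 = 317.69.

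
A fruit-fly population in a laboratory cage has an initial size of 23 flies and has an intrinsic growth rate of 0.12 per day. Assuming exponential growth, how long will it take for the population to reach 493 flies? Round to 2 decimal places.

Set N₀·e^(rt) = 493: e^(0.12·t) = 493/23 = 21.435.
0.12·t = ln(21.435) = 3.065, so t = 3.065/0.12 = 25.542.

25.54 days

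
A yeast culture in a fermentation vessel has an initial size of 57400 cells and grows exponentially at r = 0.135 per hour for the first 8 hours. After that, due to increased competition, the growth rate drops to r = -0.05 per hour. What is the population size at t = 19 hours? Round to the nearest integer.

Phase 1: N(8) = 57400·e^(0.135×8) = 57400·e^1.08 = 169025.
Phase 2 runs for 19 − 8 = 11 hours at r = -0.05.
N(19) = 169025·e^(-0.05×11) = 169025·e^-0.55 = 97518.7.

97519 cells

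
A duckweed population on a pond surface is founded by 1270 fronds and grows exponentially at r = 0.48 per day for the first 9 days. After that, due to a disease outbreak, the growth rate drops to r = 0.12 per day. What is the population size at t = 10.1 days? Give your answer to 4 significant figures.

109000 fronds

Phase 1: N(9) = 1270·e^(0.48×9) = 1270·e^4.32 = 95489.6.
Phase 2 runs for 10.1 − 9 = 1.1 days at r = 0.12.
N(10.1) = 95489.6·e^(0.12×1.1) = 95489.6·e^0.132 = 108964.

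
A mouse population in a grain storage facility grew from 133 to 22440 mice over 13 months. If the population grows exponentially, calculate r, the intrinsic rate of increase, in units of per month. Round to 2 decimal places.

0.39 per month

From N(t) = N₀·e^(rt): e^(r·13) = 22440/133 = 168.72.
r·13 = ln(168.72) = 5.1283, so r = 5.1283/13 = 0.39448.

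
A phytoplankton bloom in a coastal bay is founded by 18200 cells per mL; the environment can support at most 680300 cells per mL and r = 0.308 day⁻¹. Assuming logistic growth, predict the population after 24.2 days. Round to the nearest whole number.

A = (K − N₀)/N₀ = (680300 − 18200)/18200 = 36.379.
N(t) = K/(1 + A·e^(−rt)) = 680300/(1 + 36.379×e^(−0.308×24.2)).
e^(−7.454) = 0.00057935; denominator = 1 + 36.379×0.00057935 = 1.0211.
N = 680300/1.0211 = 666258.

666258 cells per mL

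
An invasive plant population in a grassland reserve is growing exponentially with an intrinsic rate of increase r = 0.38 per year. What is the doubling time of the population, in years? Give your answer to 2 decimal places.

Doubling time t_d = ln(2)/r = 0.6931/0.38 = 1.8241.

1.82 years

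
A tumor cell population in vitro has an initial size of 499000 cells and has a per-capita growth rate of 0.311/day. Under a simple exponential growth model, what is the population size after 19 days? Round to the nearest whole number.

N(t) = N₀·e^(rt) = 499000 × e^(0.311×19) = 499000 × e^5.909.
e^5.909 ≈ 368.34, so N ≈ 499000 × 368.34 = 1.838005×10^8.

183800479 cells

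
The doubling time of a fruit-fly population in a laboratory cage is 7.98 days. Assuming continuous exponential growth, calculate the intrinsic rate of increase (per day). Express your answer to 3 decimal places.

0.087 per day

r = ln(2)/t_d = 0.6931/7.98 = 0.086861.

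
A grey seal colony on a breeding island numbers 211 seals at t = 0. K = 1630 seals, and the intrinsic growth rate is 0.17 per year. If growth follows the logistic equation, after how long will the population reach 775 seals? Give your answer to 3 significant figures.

A = (K − N₀)/N₀ = (1630 − 211)/211 = 6.7251.
Solve 1630/(1 + 6.7251·e^(−0.17t)) = 775: 1 + 6.7251·e^(−0.17t) = 2.1032, so e^(−0.17t) = 0.164046.
−0.17·t = ln(0.164046) = -1.8076, so t = 1.8076/0.17 = 10.633.

10.6 years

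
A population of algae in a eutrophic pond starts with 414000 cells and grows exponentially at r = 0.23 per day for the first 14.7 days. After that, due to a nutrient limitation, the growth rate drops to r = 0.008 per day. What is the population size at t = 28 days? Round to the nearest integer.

Phase 1: N(14.7) = 414000·e^(0.23×14.7) = 414000·e^3.381 = 1.217166×10^7.
Phase 2 runs for 28 − 14.7 = 13.3 days at r = 0.008.
N(28) = 1.217166×10^7·e^(0.008×13.3) = 1.217166×10^7·e^0.1064 = 1.353814×10^7.

13538137 cells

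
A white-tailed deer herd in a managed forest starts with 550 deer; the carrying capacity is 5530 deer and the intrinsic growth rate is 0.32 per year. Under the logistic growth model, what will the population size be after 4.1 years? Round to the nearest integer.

A = (K − N₀)/N₀ = (5530 − 550)/550 = 9.0545.
N(t) = K/(1 + A·e^(−rt)) = 5530/(1 + 9.0545×e^(−0.32×4.1)).
e^(−1.312) = 0.26928; denominator = 1 + 9.0545×0.26928 = 3.4382.
N = 5530/3.4382 = 1608.39.

1608 deer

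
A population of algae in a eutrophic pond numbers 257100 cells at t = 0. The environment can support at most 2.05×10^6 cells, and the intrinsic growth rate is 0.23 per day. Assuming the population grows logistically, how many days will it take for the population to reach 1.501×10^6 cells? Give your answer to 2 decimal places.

12.82 days

A = (K − N₀)/N₀ = (2.05×10^6 − 257100)/257100 = 6.9736.
Solve 2.05×10^6/(1 + 6.9736·e^(−0.23t)) = 1.501×10^6: 1 + 6.9736·e^(−0.23t) = 1.3658, so e^(−0.23t) = 0.0524491.
−0.23·t = ln(0.0524491) = -2.9479, so t = 2.9479/0.23 = 12.817.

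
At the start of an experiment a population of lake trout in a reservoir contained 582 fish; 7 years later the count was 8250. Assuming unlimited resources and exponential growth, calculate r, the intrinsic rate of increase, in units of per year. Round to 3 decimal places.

From N(t) = N₀·e^(rt): e^(r·7) = 8250/582 = 14.175.
r·7 = ln(14.175) = 2.6515, so r = 2.6515/7 = 0.37879.

0.379 per year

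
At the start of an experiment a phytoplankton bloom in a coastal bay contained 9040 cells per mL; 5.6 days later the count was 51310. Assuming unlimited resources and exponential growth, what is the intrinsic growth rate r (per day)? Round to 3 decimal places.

0.310 per day

From N(t) = N₀·e^(rt): e^(r·5.6) = 51310/9040 = 5.6759.
r·5.6 = ln(5.6759) = 1.7362, so r = 1.7362/5.6 = 0.31004.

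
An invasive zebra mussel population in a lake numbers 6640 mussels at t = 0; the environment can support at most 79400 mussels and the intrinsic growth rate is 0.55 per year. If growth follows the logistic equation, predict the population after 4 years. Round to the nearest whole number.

A = (K − N₀)/N₀ = (79400 − 6640)/6640 = 10.958.
N(t) = K/(1 + A·e^(−rt)) = 79400/(1 + 10.958×e^(−0.55×4)).
e^(−2.2) = 0.1108; denominator = 1 + 10.958×0.1108 = 2.2142.
N = 79400/2.2142 = 35860.1.

35860 mussels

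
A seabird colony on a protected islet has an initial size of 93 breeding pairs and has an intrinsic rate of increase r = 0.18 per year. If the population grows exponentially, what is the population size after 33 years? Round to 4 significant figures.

N(t) = N₀·e^(rt) = 93 × e^(0.18×33) = 93 × e^5.94.
e^5.94 ≈ 379.93, so N ≈ 93 × 379.93 = 35333.9.

35330 breeding pairs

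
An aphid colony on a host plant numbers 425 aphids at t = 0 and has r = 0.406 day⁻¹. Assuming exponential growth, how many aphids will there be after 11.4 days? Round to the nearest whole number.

N(t) = N₀·e^(rt) = 425 × e^(0.406×11.4) = 425 × e^4.628.
e^4.628 ≈ 102.35, so N ≈ 425 × 102.35 = 43498.8.

43499 aphids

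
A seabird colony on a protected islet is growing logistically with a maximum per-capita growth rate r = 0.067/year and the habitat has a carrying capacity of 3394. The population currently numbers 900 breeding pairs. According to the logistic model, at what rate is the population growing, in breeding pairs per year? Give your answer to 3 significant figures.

44.3 breeding pairs per year

dN/dt = rN(1 − N/K) = 0.067 × 900 × (1 − 900/3394).
1 − 900/3394 = 0.73483; dN/dt = 0.067 × 900 × 0.73483 = 44.31.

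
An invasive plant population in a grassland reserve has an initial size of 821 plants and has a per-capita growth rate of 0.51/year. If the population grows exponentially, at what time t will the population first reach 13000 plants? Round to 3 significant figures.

Set N₀·e^(rt) = 13000: e^(0.51·t) = 13000/821 = 15.834.
0.51·t = ln(15.834) = 2.7622, so t = 2.7622/0.51 = 5.416.

5.42 years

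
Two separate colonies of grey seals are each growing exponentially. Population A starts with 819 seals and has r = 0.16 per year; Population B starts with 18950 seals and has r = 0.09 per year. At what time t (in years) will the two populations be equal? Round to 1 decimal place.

44.9 years

Set 819·e^(0.16t) = 18950·e^(0.09t).
e^((0.16 − 0.09)t) = 18950/819 → e^(0.07·t) = 23.138.
0.07·t = ln(23.138) = 3.1415, so t = 3.1415/0.07 = 44.878.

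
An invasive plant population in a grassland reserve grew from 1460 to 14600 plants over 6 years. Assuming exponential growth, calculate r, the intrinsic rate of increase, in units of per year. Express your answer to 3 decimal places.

From N(t) = N₀·e^(rt): e^(r·6) = 14600/1460 = 10.
r·6 = ln(10) = 2.3026, so r = 2.3026/6 = 0.38376.

0.384 per year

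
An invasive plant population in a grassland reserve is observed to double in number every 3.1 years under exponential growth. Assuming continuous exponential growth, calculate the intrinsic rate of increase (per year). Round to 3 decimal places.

0.224 per year

r = ln(2)/t_d = 0.6931/3.1 = 0.2236.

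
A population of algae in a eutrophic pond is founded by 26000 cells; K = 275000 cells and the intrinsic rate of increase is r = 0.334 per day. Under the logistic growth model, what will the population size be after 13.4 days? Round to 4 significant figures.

A = (K − N₀)/N₀ = (275000 − 26000)/26000 = 9.5769.
N(t) = K/(1 + A·e^(−rt)) = 275000/(1 + 9.5769×e^(−0.334×13.4)).
e^(−4.476) = 0.011383; denominator = 1 + 9.5769×0.011383 = 1.109.
N = 275000/1.109 = 247967.

248000 cells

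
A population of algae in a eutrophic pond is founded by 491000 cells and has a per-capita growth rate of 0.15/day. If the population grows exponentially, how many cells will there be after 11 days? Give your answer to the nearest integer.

2556627 cells

N(t) = N₀·e^(rt) = 491000 × e^(0.15×11) = 491000 × e^1.65.
e^1.65 ≈ 5.207, so N ≈ 491000 × 5.207 = 2.556627×10^6.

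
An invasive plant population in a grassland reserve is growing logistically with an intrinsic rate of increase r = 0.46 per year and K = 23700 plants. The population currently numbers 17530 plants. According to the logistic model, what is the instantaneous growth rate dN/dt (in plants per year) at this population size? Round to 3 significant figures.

2100 plants per year

dN/dt = rN(1 − N/K) = 0.46 × 17530 × (1 − 17530/23700).
1 − 17530/23700 = 0.26034; dN/dt = 0.46 × 17530 × 0.26034 = 2099.3.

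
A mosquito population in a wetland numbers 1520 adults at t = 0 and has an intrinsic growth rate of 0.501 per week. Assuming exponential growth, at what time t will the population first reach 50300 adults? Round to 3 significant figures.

6.98 weeks

Set N₀·e^(rt) = 50300: e^(0.501·t) = 50300/1520 = 33.092.
0.501·t = ln(33.092) = 3.4993, so t = 3.4993/0.501 = 6.9846.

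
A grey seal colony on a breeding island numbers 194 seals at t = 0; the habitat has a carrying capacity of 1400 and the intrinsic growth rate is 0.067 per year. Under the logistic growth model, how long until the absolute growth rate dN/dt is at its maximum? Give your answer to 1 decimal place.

27.3 years

Logistic growth is fastest at N = K/2 = 700.
A = (K − N₀)/N₀ = 6.2165. Set K/(1 + A·e^(−rt)) = K/2 → A·e^(−rt) = 1.
e^(−0.067t) = 1/6.2165 = 0.160862, so t = ln(6.2165)/0.067 = 1.8272/0.067 = 27.272.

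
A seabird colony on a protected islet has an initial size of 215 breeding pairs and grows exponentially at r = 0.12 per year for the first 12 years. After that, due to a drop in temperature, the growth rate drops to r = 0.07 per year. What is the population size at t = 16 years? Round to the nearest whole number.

1201 breeding pairs

Phase 1: N(12) = 215·e^(0.12×12) = 215·e^1.44 = 907.45.
Phase 2 runs for 16 − 12 = 4 years at r = 0.07.
N(16) = 907.45·e^(0.07×4) = 907.45·e^0.28 = 1200.67.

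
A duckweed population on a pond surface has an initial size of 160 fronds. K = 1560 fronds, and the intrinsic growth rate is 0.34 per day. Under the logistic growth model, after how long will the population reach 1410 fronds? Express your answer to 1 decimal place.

A = (K − N₀)/N₀ = (1560 − 160)/160 = 8.75.
Solve 1560/(1 + 8.75·e^(−0.34t)) = 1410: 1 + 8.75·e^(−0.34t) = 1.1064, so e^(−0.34t) = 0.0121581.
−0.34·t = ln(0.0121581) = -4.4098, so t = 4.4098/0.34 = 12.97.

13.0 days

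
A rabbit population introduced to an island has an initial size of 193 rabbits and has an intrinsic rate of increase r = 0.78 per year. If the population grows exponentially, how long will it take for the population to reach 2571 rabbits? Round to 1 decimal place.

3.3 years

Set N₀·e^(rt) = 2571: e^(0.78·t) = 2571/193 = 13.321.
0.78·t = ln(13.321) = 2.5894, so t = 2.5894/0.78 = 3.3197.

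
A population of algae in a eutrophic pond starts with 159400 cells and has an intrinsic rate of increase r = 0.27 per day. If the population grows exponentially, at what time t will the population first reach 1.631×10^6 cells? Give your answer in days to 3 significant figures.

8.61 days

Set N₀·e^(rt) = 1.631×10^6: e^(0.27·t) = 1.631×10^6/159400 = 10.232.
0.27·t = ln(10.232) = 2.3255, so t = 2.3255/0.27 = 8.6131.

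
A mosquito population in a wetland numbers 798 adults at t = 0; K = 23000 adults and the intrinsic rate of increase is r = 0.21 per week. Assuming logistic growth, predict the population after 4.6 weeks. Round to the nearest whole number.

A = (K − N₀)/N₀ = (23000 − 798)/798 = 27.822.
N(t) = K/(1 + A·e^(−rt)) = 23000/(1 + 27.822×e^(−0.21×4.6)).
e^(−0.966) = 0.3806; denominator = 1 + 27.822×0.3806 = 11.589.
N = 23000/11.589 = 1984.62.

1985 adults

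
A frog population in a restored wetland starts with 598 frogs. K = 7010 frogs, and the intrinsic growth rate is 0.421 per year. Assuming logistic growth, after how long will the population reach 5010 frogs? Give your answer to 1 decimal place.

7.8 years

A = (K − N₀)/N₀ = (7010 − 598)/598 = 10.722.
Solve 7010/(1 + 10.722·e^(−0.421t)) = 5010: 1 + 10.722·e^(−0.421t) = 1.3992, so e^(−0.421t) = 0.0372306.
−0.421·t = ln(0.0372306) = -3.2906, so t = 3.2906/0.421 = 7.8162.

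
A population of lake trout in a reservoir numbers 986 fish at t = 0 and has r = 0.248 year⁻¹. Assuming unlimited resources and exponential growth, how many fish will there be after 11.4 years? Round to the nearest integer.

16662 fish

N(t) = N₀·e^(rt) = 986 × e^(0.248×11.4) = 986 × e^2.827.
e^2.827 ≈ 16.898, so N ≈ 986 × 16.898 = 16661.5.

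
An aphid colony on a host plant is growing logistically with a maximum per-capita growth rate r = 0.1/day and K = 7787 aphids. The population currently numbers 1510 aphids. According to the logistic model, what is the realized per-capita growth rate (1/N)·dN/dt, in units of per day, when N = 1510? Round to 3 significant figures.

0.0806 per day

(1/N)·dN/dt = r(1 − N/K) = 0.1 × (1 − 1510/7787).
= 0.1 × 0.80609 = 0.080609.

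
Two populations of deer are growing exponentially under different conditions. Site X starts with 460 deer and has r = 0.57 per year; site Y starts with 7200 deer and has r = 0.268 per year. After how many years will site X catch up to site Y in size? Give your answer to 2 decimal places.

9.11 years

Set 460·e^(0.57t) = 7200·e^(0.268t).
e^((0.57 − 0.268)t) = 7200/460 → e^(0.302·t) = 15.652.
0.302·t = ln(15.652) = 2.7506, so t = 2.7506/0.302 = 9.108.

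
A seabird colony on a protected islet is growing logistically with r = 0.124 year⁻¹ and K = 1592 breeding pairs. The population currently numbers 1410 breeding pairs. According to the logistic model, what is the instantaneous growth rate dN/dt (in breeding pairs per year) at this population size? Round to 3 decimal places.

19.988 breeding pairs per year

dN/dt = rN(1 − N/K) = 0.124 × 1410 × (1 − 1410/1592).
1 − 1410/1592 = 0.11432; dN/dt = 0.124 × 1410 × 0.11432 = 19.988.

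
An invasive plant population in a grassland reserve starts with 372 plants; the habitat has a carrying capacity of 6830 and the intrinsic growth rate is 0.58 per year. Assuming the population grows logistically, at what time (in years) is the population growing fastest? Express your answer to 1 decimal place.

Logistic growth is fastest at N = K/2 = 3415.
A = (K − N₀)/N₀ = 17.36. Set K/(1 + A·e^(−rt)) = K/2 → A·e^(−rt) = 1.
e^(−0.58t) = 1/17.36 = 0.057603, so t = ln(17.36)/0.58 = 2.8542/0.58 = 4.921.

4.9 years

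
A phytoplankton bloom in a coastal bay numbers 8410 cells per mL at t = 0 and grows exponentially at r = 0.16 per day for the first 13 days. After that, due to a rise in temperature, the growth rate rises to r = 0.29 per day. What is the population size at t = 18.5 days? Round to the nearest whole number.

331763 cells per mL

Phase 1: N(13) = 8410·e^(0.16×13) = 8410·e^2.08 = 67317.6.
Phase 2 runs for 18.5 − 13 = 5.5 days at r = 0.29.
N(18.5) = 67317.6·e^(0.29×5.5) = 67317.6·e^1.595 = 331763.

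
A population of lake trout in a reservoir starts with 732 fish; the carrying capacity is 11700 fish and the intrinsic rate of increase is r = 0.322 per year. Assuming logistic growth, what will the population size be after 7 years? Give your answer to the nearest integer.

A = (K − N₀)/N₀ = (11700 − 732)/732 = 14.984.
N(t) = K/(1 + A·e^(−rt)) = 11700/(1 + 14.984×e^(−0.322×7)).
e^(−2.254) = 0.10498; denominator = 1 + 14.984×0.10498 = 2.573.
N = 11700/2.573 = 4547.3.

4547 fish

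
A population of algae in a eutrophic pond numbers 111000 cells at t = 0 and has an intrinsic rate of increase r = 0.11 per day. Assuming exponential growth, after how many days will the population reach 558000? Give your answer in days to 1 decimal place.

14.7 days

Set N₀·e^(rt) = 558000: e^(0.11·t) = 558000/111000 = 5.027.
0.11·t = ln(5.027) = 1.6148, so t = 1.6148/0.11 = 14.68.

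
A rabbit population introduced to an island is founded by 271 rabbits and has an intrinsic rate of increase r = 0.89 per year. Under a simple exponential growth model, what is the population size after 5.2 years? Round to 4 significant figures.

N(t) = N₀·e^(rt) = 271 × e^(0.89×5.2) = 271 × e^4.628.
e^4.628 ≈ 102.31, so N ≈ 271 × 102.31 = 27725.8.

27730 rabbits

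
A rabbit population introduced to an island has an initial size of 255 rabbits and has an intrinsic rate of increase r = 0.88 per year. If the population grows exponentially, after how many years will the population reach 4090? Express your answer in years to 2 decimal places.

3.15 years

Set N₀·e^(rt) = 4090: e^(0.88·t) = 4090/255 = 16.039.
0.88·t = ln(16.039) = 2.775, so t = 2.775/0.88 = 3.1535.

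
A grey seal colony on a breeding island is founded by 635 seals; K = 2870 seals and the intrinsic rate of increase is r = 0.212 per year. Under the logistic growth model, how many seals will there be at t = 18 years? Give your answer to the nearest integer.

A = (K − N₀)/N₀ = (2870 − 635)/635 = 3.5197.
N(t) = K/(1 + A·e^(−rt)) = 2870/(1 + 3.5197×e^(−0.212×18)).
e^(−3.816) = 0.022016; denominator = 1 + 3.5197×0.022016 = 1.0775.
N = 2870/1.0775 = 2663.6.

2664 seals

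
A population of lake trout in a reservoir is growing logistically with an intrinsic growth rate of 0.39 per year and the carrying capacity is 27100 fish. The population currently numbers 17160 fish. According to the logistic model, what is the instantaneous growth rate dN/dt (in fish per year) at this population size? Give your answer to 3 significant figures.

2450 fish per year

dN/dt = rN(1 − N/K) = 0.39 × 17160 × (1 − 17160/27100).
1 − 17160/27100 = 0.36679; dN/dt = 0.39 × 17160 × 0.36679 = 2454.7.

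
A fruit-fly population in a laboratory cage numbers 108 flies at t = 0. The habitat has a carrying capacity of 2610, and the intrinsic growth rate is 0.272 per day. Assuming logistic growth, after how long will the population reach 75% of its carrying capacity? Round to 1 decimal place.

A = (K − N₀)/N₀ = (2610 − 108)/108 = 23.167.
Solve 2610/(1 + 23.167·e^(−0.272t)) = 1957.5: 1 + 23.167·e^(−0.272t) = 1.3333, so e^(−0.272t) = 0.0143885.
−0.272·t = ln(0.0143885) = -4.2413, so t = 4.2413/0.272 = 15.593.

15.6 days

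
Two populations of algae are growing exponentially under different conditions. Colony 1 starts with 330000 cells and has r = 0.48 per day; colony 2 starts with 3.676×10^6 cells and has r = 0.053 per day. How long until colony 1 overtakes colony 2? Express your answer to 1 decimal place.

5.6 days

Set 330000·e^(0.48t) = 3.676×10^6·e^(0.053t).
e^((0.48 − 0.053)t) = 3.676×10^6/330000 → e^(0.427·t) = 11.139.
0.427·t = ln(11.139) = 2.4105, so t = 2.4105/0.427 = 5.6452.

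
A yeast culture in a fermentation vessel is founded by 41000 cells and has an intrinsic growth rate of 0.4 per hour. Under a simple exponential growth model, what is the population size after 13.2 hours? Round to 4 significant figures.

N(t) = N₀·e^(rt) = 41000 × e^(0.4×13.2) = 41000 × e^5.28.
e^5.28 ≈ 196.37, so N ≈ 41000 × 196.37 = 8.051165×10^6.

8051000 cells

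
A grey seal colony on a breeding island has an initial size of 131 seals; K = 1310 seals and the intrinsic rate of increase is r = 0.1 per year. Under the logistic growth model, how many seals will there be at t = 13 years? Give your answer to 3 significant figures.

379 seals

A = (K − N₀)/N₀ = (1310 − 131)/131 = 9.
N(t) = K/(1 + A·e^(−rt)) = 1310/(1 + 9×e^(−0.1×13)).
e^(−1.3) = 0.27253; denominator = 1 + 9×0.27253 = 3.4528.
N = 1310/3.4528 = 379.404.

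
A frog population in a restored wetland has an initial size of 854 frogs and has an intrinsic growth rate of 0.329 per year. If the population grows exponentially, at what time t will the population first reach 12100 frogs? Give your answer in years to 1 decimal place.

Set N₀·e^(rt) = 12100: e^(0.329·t) = 12100/854 = 14.169.
0.329·t = ln(14.169) = 2.651, so t = 2.651/0.329 = 8.0578.

8.1 years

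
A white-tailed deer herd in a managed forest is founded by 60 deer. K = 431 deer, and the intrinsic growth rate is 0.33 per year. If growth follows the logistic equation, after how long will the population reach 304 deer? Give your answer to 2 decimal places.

8.17 years

A = (K − N₀)/N₀ = (431 − 60)/60 = 6.1833.
Solve 431/(1 + 6.1833·e^(−0.33t)) = 304: 1 + 6.1833·e^(−0.33t) = 1.4178, so e^(−0.33t) = 0.0675628.
−0.33·t = ln(0.0675628) = -2.6947, so t = 2.6947/0.33 = 8.1658.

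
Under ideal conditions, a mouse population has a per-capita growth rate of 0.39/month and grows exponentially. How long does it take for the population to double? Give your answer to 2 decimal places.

Doubling time t_d = ln(2)/r = 0.6931/0.39 = 1.7773.

1.78 months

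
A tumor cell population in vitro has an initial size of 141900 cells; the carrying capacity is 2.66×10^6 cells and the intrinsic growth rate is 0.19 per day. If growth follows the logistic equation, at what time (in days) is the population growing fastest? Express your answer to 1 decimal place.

15.1 days

Logistic growth is fastest at N = K/2 = 1.33×10^6.
A = (K − N₀)/N₀ = 17.746. Set K/(1 + A·e^(−rt)) = K/2 → A·e^(−rt) = 1.
e^(−0.19t) = 1/17.746 = 0.056352, so t = ln(17.746)/0.19 = 2.8761/0.19 = 15.138.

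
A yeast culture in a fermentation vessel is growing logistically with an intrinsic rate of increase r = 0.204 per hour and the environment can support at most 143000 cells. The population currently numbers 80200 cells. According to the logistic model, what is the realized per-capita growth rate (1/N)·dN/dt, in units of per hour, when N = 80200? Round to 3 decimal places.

0.090 per hour

(1/N)·dN/dt = r(1 − N/K) = 0.204 × (1 − 80200/143000).
= 0.204 × 0.43916 = 0.089589.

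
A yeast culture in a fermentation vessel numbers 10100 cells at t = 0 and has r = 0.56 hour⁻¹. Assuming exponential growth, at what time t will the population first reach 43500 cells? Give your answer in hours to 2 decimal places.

2.61 hours

Set N₀·e^(rt) = 43500: e^(0.56·t) = 43500/10100 = 4.3069.
0.56·t = ln(4.3069) = 1.4602, so t = 1.4602/0.56 = 2.6075.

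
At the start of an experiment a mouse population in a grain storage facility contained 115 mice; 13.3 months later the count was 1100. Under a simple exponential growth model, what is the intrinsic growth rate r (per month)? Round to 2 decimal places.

0.17 per month

From N(t) = N₀·e^(rt): e^(r·13.3) = 1100/115 = 9.5652.
r·13.3 = ln(9.5652) = 2.2581, so r = 2.2581/13.3 = 0.16978.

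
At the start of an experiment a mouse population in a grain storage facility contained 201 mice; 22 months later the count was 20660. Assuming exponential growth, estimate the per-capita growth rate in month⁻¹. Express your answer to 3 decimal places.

From N(t) = N₀·e^(rt): e^(r·22) = 20660/201 = 102.79.
r·22 = ln(102.79) = 4.6326, so r = 4.6326/22 = 0.21057.

0.211 per month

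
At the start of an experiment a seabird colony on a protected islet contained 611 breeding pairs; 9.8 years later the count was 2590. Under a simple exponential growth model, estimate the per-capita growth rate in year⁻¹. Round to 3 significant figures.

From N(t) = N₀·e^(rt): e^(r·9.8) = 2590/611 = 4.239.
r·9.8 = ln(4.239) = 1.4443, so r = 1.4443/9.8 = 0.14738.

0.147 per year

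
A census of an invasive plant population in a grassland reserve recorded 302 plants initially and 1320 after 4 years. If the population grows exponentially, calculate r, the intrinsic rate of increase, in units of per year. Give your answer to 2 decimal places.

0.37 per year

From N(t) = N₀·e^(rt): e^(r·4) = 1320/302 = 4.3709.
r·4 = ln(4.3709) = 1.475, so r = 1.475/4 = 0.36874.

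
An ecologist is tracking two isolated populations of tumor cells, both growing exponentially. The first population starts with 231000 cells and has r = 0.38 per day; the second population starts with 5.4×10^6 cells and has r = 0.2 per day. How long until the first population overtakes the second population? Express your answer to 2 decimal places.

17.51 days

Set 231000·e^(0.38t) = 5.4×10^6·e^(0.2t).
e^((0.38 − 0.2)t) = 5.4×10^6/231000 → e^(0.18·t) = 23.377.
0.18·t = ln(23.377) = 3.1517, so t = 3.1517/0.18 = 17.51.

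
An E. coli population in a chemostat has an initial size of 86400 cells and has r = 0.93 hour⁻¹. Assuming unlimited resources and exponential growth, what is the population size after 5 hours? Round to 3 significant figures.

9040000 cells

N(t) = N₀·e^(rt) = 86400 × e^(0.93×5) = 86400 × e^4.65.
e^4.65 ≈ 104.58, so N ≈ 86400 × 104.58 = 9.036143×10^6.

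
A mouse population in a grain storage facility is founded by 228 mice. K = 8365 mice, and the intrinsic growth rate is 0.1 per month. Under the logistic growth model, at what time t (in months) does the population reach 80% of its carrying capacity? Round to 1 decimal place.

A = (K − N₀)/N₀ = (8365 − 228)/228 = 35.689.
Solve 8365/(1 + 35.689·e^(−0.1t)) = 6692: 1 + 35.689·e^(−0.1t) = 1.25, so e^(−0.1t) = 0.00700504.
−0.1·t = ln(0.00700504) = -4.9611, so t = 4.9611/0.1 = 49.611.

49.6 months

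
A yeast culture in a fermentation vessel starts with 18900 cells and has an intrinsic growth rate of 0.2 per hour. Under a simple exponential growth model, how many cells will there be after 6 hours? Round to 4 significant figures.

N(t) = N₀·e^(rt) = 18900 × e^(0.2×6) = 18900 × e^1.2.
e^1.2 ≈ 3.3201, so N ≈ 18900 × 3.3201 = 62750.2.

62750 cells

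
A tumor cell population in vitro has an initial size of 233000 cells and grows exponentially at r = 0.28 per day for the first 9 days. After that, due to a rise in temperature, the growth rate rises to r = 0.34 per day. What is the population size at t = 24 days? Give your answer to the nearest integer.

Phase 1: N(9) = 233000·e^(0.28×9) = 233000·e^2.52 = 2.895863×10^6.
Phase 2 runs for 24 − 9 = 15 days at r = 0.34.
N(24) = 2.895863×10^6·e^(0.34×15) = 2.895863×10^6·e^5.1 = 4.74985×10^8.

474984976 cells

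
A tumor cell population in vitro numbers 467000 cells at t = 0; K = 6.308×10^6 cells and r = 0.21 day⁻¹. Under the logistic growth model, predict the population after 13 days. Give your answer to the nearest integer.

A = (K − N₀)/N₀ = (6.308×10^6 − 467000)/467000 = 12.507.
N(t) = K/(1 + A·e^(−rt)) = 6.308×10^6/(1 + 12.507×e^(−0.21×13)).
e^(−2.73) = 0.065219; denominator = 1 + 12.507×0.065219 = 1.8157.
N = 6.308×10^6/1.8157 = 3.474085×10^6.

3474085 cells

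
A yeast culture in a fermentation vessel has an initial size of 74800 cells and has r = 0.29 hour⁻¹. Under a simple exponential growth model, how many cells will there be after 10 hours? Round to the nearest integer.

N(t) = N₀·e^(rt) = 74800 × e^(0.29×10) = 74800 × e^2.9.
e^2.9 ≈ 18.174, so N ≈ 74800 × 18.174 = 1.359426×10^6.

1359426 cells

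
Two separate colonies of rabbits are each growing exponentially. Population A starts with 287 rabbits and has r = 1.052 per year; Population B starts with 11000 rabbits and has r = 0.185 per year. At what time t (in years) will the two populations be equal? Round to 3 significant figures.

Set 287·e^(1.052t) = 11000·e^(0.185t).
e^((1.052 − 0.185)t) = 11000/287 → e^(0.867·t) = 38.328.
0.867·t = ln(38.328) = 3.6462, so t = 3.6462/0.867 = 4.2055.

4.21 years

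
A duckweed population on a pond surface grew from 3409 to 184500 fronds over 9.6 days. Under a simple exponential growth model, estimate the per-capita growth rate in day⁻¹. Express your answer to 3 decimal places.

From N(t) = N₀·e^(rt): e^(r·9.6) = 184500/3409 = 54.121.
r·9.6 = ln(54.121) = 3.9912, so r = 3.9912/9.6 = 0.41575.

0.416 per day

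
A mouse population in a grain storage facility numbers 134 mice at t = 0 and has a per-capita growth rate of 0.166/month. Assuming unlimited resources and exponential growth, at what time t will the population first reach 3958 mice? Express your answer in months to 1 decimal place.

20.4 months

Set N₀·e^(rt) = 3958: e^(0.166·t) = 3958/134 = 29.537.
0.166·t = ln(29.537) = 3.3857, so t = 3.3857/0.166 = 20.396.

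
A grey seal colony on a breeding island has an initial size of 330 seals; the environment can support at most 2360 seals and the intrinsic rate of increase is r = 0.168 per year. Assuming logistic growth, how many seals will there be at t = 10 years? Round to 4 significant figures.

1099 seals

A = (K − N₀)/N₀ = (2360 − 330)/330 = 6.1515.
N(t) = K/(1 + A·e^(−rt)) = 2360/(1 + 6.1515×e^(−0.168×10)).
e^(−1.68) = 0.18637; denominator = 1 + 6.1515×0.18637 = 2.1465.
N = 2360/2.1465 = 1099.47.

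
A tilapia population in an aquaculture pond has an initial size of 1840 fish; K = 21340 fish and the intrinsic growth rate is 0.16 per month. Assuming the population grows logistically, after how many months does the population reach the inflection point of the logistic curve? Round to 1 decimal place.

14.8 months

Logistic growth is fastest at N = K/2 = 10670.
A = (K − N₀)/N₀ = 10.598. Set K/(1 + A·e^(−rt)) = K/2 → A·e^(−rt) = 1.
e^(−0.16t) = 1/10.598 = 0.094359, so t = ln(10.598)/0.16 = 2.3606/0.16 = 14.754.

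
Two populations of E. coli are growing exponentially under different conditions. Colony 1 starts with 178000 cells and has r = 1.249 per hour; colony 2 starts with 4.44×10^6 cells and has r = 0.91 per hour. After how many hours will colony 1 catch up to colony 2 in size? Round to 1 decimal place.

Set 178000·e^(1.249t) = 4.44×10^6·e^(0.91t).
e^((1.249 − 0.91)t) = 4.44×10^6/178000 → e^(0.339·t) = 24.944.
0.339·t = ln(24.944) = 3.2166, so t = 3.2166/0.339 = 9.4886.

9.5 hours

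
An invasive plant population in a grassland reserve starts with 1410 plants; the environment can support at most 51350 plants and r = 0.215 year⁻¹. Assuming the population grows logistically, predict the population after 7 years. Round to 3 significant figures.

5790 plants

A = (K − N₀)/N₀ = (51350 − 1410)/1410 = 35.418.
N(t) = K/(1 + A·e^(−rt)) = 51350/(1 + 35.418×e^(−0.215×7)).
e^(−1.505) = 0.22202; denominator = 1 + 35.418×0.22202 = 8.8635.
N = 51350/8.8635 = 5793.42.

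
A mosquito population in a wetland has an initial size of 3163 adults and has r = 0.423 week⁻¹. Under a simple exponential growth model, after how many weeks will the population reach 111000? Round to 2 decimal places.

Set N₀·e^(rt) = 111000: e^(0.423·t) = 111000/3163 = 35.093.
0.423·t = ln(35.093) = 3.558, so t = 3.558/0.423 = 8.4114.

8.41 weeks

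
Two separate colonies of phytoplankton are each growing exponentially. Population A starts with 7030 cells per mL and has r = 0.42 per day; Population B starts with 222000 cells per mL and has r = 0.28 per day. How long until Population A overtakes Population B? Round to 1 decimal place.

Set 7030·e^(0.42t) = 222000·e^(0.28t).
e^((0.42 − 0.28)t) = 222000/7030 → e^(0.14·t) = 31.579.
0.14·t = ln(31.579) = 3.4525, so t = 3.4525/0.14 = 24.661.

24.7 days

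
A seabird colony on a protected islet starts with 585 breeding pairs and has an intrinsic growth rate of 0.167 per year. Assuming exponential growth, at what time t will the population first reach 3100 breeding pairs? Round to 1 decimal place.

Set N₀·e^(rt) = 3100: e^(0.167·t) = 3100/585 = 5.2991.
0.167·t = ln(5.2991) = 1.6675, so t = 1.6675/0.167 = 9.9853.

10.0 years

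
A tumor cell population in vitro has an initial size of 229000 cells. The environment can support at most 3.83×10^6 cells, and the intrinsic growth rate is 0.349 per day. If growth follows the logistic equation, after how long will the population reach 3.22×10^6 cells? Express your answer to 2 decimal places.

A = (K − N₀)/N₀ = (3.83×10^6 − 229000)/229000 = 15.725.
Solve 3.83×10^6/(1 + 15.725·e^(−0.349t)) = 3.22×10^6: 1 + 15.725·e^(−0.349t) = 1.1894, so e^(−0.349t) = 0.0120472.
−0.349·t = ln(0.0120472) = -4.4189, so t = 4.4189/0.349 = 12.662.

12.66 days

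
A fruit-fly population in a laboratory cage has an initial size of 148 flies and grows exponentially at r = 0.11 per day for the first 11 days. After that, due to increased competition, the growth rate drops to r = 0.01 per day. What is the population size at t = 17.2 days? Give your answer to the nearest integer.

528 flies

Phase 1: N(11) = 148·e^(0.11×11) = 148·e^1.21 = 496.316.
Phase 2 runs for 17.2 − 11 = 6.2 days at r = 0.01.
N(17.2) = 496.316·e^(0.01×6.2) = 496.316·e^0.062 = 528.061.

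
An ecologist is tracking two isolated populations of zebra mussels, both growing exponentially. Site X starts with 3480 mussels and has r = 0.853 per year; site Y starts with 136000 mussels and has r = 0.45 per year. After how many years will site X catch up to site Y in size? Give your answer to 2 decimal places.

9.10 years

Set 3480·e^(0.853t) = 136000·e^(0.45t).
e^((0.853 − 0.45)t) = 136000/3480 → e^(0.403·t) = 39.08.
0.403·t = ln(39.08) = 3.6656, so t = 3.6656/0.403 = 9.0958.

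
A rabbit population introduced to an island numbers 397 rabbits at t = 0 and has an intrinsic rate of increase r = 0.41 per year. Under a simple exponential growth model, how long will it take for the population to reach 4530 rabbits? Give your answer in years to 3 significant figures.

5.94 years

Set N₀·e^(rt) = 4530: e^(0.41·t) = 4530/397 = 11.411.
0.41·t = ln(11.411) = 2.4345, so t = 2.4345/0.41 = 5.9379.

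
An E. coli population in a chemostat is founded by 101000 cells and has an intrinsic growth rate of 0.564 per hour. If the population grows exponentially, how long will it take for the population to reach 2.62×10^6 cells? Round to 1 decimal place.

Set N₀·e^(rt) = 2.62×10^6: e^(0.564·t) = 2.62×10^6/101000 = 25.941.
0.564·t = ln(25.941) = 3.2558, so t = 3.2558/0.564 = 5.7727.

5.8 hours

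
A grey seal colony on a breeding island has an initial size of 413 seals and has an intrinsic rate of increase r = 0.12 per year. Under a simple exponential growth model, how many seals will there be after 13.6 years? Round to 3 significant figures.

2110 seals

N(t) = N₀·e^(rt) = 413 × e^(0.12×13.6) = 413 × e^1.632.
e^1.632 ≈ 5.1141, so N ≈ 413 × 5.1141 = 2112.12.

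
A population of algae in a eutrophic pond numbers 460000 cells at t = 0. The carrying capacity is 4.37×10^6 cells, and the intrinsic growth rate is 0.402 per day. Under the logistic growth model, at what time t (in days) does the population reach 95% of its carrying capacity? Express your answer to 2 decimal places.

A = (K − N₀)/N₀ = (4.37×10^6 − 460000)/460000 = 8.5.
Solve 4.37×10^6/(1 + 8.5·e^(−0.402t)) = 4.1515×10^6: 1 + 8.5·e^(−0.402t) = 1.0526, so e^(−0.402t) = 0.00619195.
−0.402·t = ln(0.00619195) = -5.0845, so t = 5.0845/0.402 = 12.648.

12.65 days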